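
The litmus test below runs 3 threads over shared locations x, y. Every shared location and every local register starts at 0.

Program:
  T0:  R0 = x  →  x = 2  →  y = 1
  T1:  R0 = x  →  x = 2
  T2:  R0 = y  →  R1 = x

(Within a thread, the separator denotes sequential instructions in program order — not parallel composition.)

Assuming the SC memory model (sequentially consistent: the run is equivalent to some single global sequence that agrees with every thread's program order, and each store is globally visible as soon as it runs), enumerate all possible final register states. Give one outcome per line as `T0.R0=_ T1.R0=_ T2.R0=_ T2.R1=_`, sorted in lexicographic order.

outcome vector order: (T0.R0,T1.R0,T2.R0,T2.R1)
|SC outcomes| = 9

T0.R0=0 T1.R0=0 T2.R0=0 T2.R1=0
T0.R0=0 T1.R0=0 T2.R0=0 T2.R1=2
T0.R0=0 T1.R0=0 T2.R0=1 T2.R1=2
T0.R0=0 T1.R0=2 T2.R0=0 T2.R1=0
T0.R0=0 T1.R0=2 T2.R0=0 T2.R1=2
T0.R0=0 T1.R0=2 T2.R0=1 T2.R1=2
T0.R0=2 T1.R0=0 T2.R0=0 T2.R1=0
T0.R0=2 T1.R0=0 T2.R0=0 T2.R1=2
T0.R0=2 T1.R0=0 T2.R0=1 T2.R1=2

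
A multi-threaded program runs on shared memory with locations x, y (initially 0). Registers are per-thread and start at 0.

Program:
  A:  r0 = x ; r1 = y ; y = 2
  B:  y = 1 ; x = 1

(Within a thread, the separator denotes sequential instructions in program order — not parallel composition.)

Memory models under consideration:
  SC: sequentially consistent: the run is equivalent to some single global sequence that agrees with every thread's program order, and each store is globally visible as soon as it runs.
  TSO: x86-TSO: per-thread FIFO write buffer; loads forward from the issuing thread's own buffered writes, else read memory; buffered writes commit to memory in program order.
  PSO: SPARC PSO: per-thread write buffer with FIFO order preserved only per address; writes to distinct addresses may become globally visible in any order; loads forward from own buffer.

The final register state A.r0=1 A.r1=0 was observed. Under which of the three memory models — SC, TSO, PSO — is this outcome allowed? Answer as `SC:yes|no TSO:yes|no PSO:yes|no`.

SC:no TSO:no PSO:yes

outcome vector order: (A.r0,A.r1)
under SC → (0,0), (0,1), (1,1)
under TSO → (0,0), (0,1), (1,1)
under PSO → (0,0), (0,1), (1,0), (1,1)
target (1,0) ∈ {PSO}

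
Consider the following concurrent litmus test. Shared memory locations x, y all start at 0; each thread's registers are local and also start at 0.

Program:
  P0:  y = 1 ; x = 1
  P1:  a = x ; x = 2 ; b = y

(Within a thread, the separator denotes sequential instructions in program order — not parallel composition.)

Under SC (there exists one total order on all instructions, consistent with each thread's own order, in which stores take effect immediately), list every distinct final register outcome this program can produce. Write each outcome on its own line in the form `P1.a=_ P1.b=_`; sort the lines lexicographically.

outcome vector order: (P1.a,P1.b)
|SC outcomes| = 3

P1.a=0 P1.b=0
P1.a=0 P1.b=1
P1.a=1 P1.b=1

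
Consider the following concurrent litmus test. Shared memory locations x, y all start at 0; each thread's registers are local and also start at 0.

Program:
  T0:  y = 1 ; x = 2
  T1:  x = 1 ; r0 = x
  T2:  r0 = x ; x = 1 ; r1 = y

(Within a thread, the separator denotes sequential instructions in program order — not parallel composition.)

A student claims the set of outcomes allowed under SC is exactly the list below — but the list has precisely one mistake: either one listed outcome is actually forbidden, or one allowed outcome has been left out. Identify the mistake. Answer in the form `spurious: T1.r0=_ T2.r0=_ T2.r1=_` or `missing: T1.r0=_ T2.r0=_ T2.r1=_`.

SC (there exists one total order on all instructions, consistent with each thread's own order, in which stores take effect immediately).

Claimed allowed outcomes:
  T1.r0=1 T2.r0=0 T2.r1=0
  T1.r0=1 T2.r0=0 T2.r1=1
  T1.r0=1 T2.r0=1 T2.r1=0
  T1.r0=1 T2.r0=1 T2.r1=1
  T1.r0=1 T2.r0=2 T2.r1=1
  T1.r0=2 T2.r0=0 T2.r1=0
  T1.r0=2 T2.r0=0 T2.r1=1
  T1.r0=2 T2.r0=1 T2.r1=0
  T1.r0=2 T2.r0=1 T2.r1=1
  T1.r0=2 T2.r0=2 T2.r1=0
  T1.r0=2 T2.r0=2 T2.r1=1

spurious: T1.r0=2 T2.r0=2 T2.r1=0

outcome vector order: (T1.r0,T2.r0,T2.r1)
SC (10): 100 101 110 111 121 200 201 210 211 221
claimed∖SC = {220}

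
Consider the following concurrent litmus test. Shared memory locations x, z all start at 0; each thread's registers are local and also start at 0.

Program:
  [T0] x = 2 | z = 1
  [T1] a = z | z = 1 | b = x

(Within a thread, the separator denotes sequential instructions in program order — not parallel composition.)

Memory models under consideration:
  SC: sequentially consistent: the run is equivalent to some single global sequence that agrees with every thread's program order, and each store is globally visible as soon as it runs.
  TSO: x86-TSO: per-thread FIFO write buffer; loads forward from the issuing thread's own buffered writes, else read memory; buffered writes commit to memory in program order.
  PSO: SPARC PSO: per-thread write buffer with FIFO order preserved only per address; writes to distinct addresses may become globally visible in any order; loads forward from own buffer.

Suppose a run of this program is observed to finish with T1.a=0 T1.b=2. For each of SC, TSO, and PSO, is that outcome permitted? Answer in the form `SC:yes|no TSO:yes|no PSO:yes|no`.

outcome vector order: (T1.a,T1.b)
SC (3): 00 02 12
TSO (3): 00 02 12
PSO (4): 00 02 10 12
target 02 ∈ {SC,TSO,PSO}

SC:yes TSO:yes PSO:yes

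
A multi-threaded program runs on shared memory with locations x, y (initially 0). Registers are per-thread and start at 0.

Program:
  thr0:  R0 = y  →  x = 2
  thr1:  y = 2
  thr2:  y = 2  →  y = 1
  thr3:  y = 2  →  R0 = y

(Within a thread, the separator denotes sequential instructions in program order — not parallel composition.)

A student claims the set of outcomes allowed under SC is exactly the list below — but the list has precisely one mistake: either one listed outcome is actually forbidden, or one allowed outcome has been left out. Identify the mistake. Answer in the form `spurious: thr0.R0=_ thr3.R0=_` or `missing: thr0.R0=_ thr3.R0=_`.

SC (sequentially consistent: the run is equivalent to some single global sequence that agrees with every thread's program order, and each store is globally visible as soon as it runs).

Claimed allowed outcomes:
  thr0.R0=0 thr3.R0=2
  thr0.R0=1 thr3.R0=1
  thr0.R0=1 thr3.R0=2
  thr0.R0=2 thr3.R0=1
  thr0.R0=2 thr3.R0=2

missing: thr0.R0=0 thr3.R0=1

outcome vector order: (thr0.R0,thr3.R0)
SC (6): <0 1>; <0 2>; <1 1>; <1 2>; <2 1>; <2 2>
SC∖claimed = {<0 1>}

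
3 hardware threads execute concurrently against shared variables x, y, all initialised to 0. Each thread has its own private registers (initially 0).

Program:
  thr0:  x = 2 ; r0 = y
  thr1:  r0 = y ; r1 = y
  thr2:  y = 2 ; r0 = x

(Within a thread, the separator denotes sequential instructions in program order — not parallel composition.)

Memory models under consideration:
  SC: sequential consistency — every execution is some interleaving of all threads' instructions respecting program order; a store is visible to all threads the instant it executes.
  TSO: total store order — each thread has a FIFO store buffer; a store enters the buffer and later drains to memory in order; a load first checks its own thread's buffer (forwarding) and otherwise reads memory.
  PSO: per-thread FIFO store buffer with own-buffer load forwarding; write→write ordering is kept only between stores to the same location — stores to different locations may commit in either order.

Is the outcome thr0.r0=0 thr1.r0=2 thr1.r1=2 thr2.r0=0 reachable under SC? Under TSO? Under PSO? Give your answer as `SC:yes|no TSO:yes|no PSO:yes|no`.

outcome vector order: (thr0.r0,thr1.r0,thr1.r1,thr2.r0)
under SC → (0,0,0,2) (0,0,2,2) (0,2,2,2) (2,0,0,0) (2,0,0,2) (2,0,2,0) (2,0,2,2) (2,2,2,0) (2,2,2,2)
under TSO → (0,0,0,0) (0,0,0,2) (0,0,2,0) (0,0,2,2) (0,2,2,0) (0,2,2,2) (2,0,0,0) (2,0,0,2) (2,0,2,0) (2,0,2,2) (2,2,2,0) (2,2,2,2)
under PSO → (0,0,0,0) (0,0,0,2) (0,0,2,0) (0,0,2,2) (0,2,2,0) (0,2,2,2) (2,0,0,0) (2,0,0,2) (2,0,2,0) (2,0,2,2) (2,2,2,0) (2,2,2,2)
target (0,2,2,0) ∈ {TSO,PSO}

SC:no TSO:yes PSO:yes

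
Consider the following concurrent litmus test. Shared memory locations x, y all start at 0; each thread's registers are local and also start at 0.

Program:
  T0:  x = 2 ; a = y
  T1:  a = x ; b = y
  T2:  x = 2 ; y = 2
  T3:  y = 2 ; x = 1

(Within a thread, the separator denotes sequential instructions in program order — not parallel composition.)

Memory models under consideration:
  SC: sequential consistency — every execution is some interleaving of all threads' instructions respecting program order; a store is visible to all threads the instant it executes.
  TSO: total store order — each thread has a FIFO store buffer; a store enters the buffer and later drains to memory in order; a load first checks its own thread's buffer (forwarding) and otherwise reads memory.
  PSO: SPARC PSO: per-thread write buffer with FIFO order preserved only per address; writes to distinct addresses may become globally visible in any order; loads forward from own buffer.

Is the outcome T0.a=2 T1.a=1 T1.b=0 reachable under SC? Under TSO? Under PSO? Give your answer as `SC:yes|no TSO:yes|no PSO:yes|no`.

SC:no TSO:no PSO:yes

outcome vector order: (T0.a,T1.a,T1.b)
under SC → (0,0,0); (0,0,2); (0,1,2); (0,2,0); (0,2,2); (2,0,0); (2,0,2); (2,1,2); (2,2,0); (2,2,2)
under TSO → (0,0,0); (0,0,2); (0,1,2); (0,2,0); (0,2,2); (2,0,0); (2,0,2); (2,1,2); (2,2,0); (2,2,2)
under PSO → (0,0,0); (0,0,2); (0,1,0); (0,1,2); (0,2,0); (0,2,2); (2,0,0); (2,0,2); (2,1,0); (2,1,2); (2,2,0); (2,2,2)
target (2,1,0) ∈ {PSO}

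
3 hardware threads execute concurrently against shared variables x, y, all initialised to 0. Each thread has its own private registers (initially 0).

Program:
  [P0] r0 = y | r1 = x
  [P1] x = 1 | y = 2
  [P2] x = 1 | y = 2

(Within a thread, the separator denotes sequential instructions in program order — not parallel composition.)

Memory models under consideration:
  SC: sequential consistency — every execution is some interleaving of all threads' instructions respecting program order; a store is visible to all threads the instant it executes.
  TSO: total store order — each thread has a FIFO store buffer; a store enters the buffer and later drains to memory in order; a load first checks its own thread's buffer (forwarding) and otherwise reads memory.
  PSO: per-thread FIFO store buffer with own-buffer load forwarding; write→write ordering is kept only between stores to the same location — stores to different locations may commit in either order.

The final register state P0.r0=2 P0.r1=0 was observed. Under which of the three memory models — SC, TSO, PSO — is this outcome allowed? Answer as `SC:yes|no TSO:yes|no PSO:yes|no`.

SC:no TSO:no PSO:yes

outcome vector order: (P0.r0,P0.r1)
SC: 3 outcomes — {(0,0) (0,1) (2,1)}
TSO: 3 outcomes — {(0,0) (0,1) (2,1)}
PSO: 4 outcomes — {(0,0) (0,1) (2,0) (2,1)}
target (2,0) ∈ {PSO}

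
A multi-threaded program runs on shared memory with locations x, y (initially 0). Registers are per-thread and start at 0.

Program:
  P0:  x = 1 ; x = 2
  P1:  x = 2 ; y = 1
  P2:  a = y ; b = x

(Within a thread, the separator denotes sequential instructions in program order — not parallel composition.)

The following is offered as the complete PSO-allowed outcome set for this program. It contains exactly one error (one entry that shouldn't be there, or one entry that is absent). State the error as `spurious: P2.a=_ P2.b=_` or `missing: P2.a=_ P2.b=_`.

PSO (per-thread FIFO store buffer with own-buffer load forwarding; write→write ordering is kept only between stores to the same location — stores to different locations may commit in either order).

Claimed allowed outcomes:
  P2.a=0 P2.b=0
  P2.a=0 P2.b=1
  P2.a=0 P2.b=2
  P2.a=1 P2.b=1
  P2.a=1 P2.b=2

missing: P2.a=1 P2.b=0

outcome vector order: (P2.a,P2.b)
under PSO → 0/0, 0/1, 0/2, 1/0, 1/1, 1/2
PSO∖claimed = {1/0}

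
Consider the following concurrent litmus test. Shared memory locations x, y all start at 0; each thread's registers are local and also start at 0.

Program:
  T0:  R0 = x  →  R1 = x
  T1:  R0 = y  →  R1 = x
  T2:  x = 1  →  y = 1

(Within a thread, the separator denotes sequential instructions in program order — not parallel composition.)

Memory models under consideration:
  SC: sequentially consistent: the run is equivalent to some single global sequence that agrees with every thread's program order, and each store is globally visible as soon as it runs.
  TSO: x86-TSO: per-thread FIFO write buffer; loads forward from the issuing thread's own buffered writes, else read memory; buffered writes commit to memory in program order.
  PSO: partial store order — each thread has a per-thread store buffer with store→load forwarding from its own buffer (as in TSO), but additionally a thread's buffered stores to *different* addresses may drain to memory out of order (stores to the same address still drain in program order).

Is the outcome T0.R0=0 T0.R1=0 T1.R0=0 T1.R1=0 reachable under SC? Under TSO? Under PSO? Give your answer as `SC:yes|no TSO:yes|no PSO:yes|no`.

SC:yes TSO:yes PSO:yes

outcome vector order: (T0.R0,T0.R1,T1.R0,T1.R1)
under SC → <0 0 0 0>, <0 0 0 1>, <0 0 1 1>, <0 1 0 0>, <0 1 0 1>, <0 1 1 1>, <1 1 0 0>, <1 1 0 1>, <1 1 1 1>
under TSO → <0 0 0 0>, <0 0 0 1>, <0 0 1 1>, <0 1 0 0>, <0 1 0 1>, <0 1 1 1>, <1 1 0 0>, <1 1 0 1>, <1 1 1 1>
under PSO → <0 0 0 0>, <0 0 0 1>, <0 0 1 0>, <0 0 1 1>, <0 1 0 0>, <0 1 0 1>, <0 1 1 0>, <0 1 1 1>, <1 1 0 0>, <1 1 0 1>, <1 1 1 0>, <1 1 1 1>
target <0 0 0 0> ∈ {SC,TSO,PSO}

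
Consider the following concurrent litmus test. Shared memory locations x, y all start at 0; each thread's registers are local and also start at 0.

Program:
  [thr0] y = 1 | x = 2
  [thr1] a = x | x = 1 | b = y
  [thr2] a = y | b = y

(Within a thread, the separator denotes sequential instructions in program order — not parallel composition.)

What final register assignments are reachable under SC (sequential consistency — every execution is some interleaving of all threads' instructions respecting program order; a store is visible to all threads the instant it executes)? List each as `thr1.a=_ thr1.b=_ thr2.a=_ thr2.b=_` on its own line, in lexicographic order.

outcome vector order: (thr1.a,thr1.b,thr2.a,thr2.b)
|SC outcomes| = 9

thr1.a=0 thr1.b=0 thr2.a=0 thr2.b=0
thr1.a=0 thr1.b=0 thr2.a=0 thr2.b=1
thr1.a=0 thr1.b=0 thr2.a=1 thr2.b=1
thr1.a=0 thr1.b=1 thr2.a=0 thr2.b=0
thr1.a=0 thr1.b=1 thr2.a=0 thr2.b=1
thr1.a=0 thr1.b=1 thr2.a=1 thr2.b=1
thr1.a=2 thr1.b=1 thr2.a=0 thr2.b=0
thr1.a=2 thr1.b=1 thr2.a=0 thr2.b=1
thr1.a=2 thr1.b=1 thr2.a=1 thr2.b=1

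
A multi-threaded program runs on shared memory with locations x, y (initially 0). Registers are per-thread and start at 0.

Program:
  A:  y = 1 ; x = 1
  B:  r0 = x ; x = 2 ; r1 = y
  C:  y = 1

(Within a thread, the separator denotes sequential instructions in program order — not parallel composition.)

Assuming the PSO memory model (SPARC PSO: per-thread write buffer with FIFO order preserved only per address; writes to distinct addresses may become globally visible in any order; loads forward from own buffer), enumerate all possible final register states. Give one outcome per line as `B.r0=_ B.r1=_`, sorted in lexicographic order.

B.r0=0 B.r1=0
B.r0=0 B.r1=1
B.r0=1 B.r1=0
B.r0=1 B.r1=1

outcome vector order: (B.r0,B.r1)
|PSO outcomes| = 4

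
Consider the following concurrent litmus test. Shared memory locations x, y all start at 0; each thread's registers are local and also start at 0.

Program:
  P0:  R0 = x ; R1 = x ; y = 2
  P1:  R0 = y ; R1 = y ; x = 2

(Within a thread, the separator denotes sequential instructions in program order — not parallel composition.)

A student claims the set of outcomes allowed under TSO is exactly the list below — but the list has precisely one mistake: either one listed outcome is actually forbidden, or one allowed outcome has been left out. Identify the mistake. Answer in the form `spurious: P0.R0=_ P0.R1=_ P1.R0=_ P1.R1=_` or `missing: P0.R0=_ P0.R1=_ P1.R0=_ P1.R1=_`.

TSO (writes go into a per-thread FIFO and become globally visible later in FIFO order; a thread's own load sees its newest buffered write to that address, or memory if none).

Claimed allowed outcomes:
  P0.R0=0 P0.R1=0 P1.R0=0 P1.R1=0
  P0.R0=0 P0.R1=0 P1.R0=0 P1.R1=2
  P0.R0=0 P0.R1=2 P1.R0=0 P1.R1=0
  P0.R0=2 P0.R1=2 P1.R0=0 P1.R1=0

missing: P0.R0=0 P0.R1=0 P1.R0=2 P1.R1=2

outcome vector order: (P0.R0,P0.R1,P1.R0,P1.R1)
[TSO] allowed = {(0,0,0,0) (0,0,0,2) (0,0,2,2) (0,2,0,0) (2,2,0,0)}
TSO∖claimed = {(0,0,2,2)}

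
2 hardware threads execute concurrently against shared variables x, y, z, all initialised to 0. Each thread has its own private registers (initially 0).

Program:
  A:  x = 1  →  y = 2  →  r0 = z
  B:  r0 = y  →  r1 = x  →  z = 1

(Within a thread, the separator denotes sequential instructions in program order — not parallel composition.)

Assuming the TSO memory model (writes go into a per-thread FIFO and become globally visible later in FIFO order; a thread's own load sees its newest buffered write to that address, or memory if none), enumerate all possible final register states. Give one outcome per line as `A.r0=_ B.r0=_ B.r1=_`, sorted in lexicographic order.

A.r0=0 B.r0=0 B.r1=0
A.r0=0 B.r0=0 B.r1=1
A.r0=0 B.r0=2 B.r1=1
A.r0=1 B.r0=0 B.r1=0
A.r0=1 B.r0=0 B.r1=1
A.r0=1 B.r0=2 B.r1=1

outcome vector order: (A.r0,B.r0,B.r1)
|TSO outcomes| = 6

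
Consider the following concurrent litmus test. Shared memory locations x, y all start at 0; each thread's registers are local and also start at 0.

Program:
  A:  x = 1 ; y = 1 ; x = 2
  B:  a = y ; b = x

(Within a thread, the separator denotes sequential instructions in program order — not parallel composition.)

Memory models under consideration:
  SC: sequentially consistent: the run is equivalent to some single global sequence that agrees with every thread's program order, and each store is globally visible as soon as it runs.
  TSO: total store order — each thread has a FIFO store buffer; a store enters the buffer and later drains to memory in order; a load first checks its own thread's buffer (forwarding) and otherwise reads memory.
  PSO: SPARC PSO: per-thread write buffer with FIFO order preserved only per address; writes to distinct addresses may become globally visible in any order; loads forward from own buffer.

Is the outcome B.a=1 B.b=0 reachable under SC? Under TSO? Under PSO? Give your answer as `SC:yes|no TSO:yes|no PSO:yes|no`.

outcome vector order: (B.a,B.b)
SC: 5 outcomes — {(0,0); (0,1); (0,2); (1,1); (1,2)}
TSO: 5 outcomes — {(0,0); (0,1); (0,2); (1,1); (1,2)}
PSO: 6 outcomes — {(0,0); (0,1); (0,2); (1,0); (1,1); (1,2)}
target (1,0) ∈ {PSO}

SC:no TSO:no PSO:yes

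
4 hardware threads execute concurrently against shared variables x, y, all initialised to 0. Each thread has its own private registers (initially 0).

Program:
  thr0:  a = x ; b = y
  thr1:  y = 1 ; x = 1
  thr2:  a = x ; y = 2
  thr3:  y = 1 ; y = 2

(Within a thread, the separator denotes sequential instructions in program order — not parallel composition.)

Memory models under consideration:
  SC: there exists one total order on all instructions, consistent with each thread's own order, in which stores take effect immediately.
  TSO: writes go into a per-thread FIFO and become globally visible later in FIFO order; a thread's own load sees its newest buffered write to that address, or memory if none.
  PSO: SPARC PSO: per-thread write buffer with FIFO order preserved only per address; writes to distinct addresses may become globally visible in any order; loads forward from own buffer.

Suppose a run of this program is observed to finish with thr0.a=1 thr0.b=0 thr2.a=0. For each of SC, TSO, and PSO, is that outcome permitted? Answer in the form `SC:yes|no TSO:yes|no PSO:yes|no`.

SC:no TSO:no PSO:yes

outcome vector order: (thr0.a,thr0.b,thr2.a)
SC: 10 outcomes — {0/0/0 0/0/1 0/1/0 0/1/1 0/2/0 0/2/1 1/1/0 1/1/1 1/2/0 1/2/1}
TSO: 10 outcomes — {0/0/0 0/0/1 0/1/0 0/1/1 0/2/0 0/2/1 1/1/0 1/1/1 1/2/0 1/2/1}
PSO: 12 outcomes — {0/0/0 0/0/1 0/1/0 0/1/1 0/2/0 0/2/1 1/0/0 1/0/1 1/1/0 1/1/1 1/2/0 1/2/1}
target 1/0/0 ∈ {PSO}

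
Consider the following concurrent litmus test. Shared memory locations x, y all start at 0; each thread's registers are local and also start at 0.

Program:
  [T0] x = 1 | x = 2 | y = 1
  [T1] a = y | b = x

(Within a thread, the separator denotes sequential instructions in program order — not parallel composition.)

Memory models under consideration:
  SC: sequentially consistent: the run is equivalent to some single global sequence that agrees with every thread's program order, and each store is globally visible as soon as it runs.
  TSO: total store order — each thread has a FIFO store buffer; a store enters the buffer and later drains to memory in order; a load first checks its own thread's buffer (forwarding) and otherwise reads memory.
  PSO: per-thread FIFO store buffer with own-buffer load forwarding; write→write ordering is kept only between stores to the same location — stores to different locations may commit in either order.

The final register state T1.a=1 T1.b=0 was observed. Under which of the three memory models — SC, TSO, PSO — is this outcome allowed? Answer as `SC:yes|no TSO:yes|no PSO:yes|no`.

outcome vector order: (T1.a,T1.b)
SC (4): (0,0) (0,1) (0,2) (1,2)
TSO (4): (0,0) (0,1) (0,2) (1,2)
PSO (6): (0,0) (0,1) (0,2) (1,0) (1,1) (1,2)
target (1,0) ∈ {PSO}

SC:no TSO:no PSO:yes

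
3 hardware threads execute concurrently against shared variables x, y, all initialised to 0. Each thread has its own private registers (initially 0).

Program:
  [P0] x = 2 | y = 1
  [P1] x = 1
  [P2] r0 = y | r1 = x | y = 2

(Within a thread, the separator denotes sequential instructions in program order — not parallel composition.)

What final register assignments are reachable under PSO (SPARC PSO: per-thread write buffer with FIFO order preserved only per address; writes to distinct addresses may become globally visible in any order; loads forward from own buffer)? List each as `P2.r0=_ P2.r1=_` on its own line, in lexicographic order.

outcome vector order: (P2.r0,P2.r1)
|PSO outcomes| = 6

P2.r0=0 P2.r1=0
P2.r0=0 P2.r1=1
P2.r0=0 P2.r1=2
P2.r0=1 P2.r1=0
P2.r0=1 P2.r1=1
P2.r0=1 P2.r1=2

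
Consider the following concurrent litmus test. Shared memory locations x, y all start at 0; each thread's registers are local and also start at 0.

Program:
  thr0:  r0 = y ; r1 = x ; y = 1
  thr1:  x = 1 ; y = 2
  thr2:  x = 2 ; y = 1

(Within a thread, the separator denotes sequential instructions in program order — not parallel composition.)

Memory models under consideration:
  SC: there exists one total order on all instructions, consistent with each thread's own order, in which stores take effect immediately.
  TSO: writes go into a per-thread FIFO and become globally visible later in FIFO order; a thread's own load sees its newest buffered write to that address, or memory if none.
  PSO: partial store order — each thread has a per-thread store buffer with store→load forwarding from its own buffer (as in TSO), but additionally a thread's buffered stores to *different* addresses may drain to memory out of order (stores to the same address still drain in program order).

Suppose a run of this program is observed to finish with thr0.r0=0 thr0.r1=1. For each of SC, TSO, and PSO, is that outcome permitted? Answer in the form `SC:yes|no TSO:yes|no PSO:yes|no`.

outcome vector order: (thr0.r0,thr0.r1)
[SC] allowed = {<0 0> <0 1> <0 2> <1 1> <1 2> <2 1> <2 2>}
[TSO] allowed = {<0 0> <0 1> <0 2> <1 1> <1 2> <2 1> <2 2>}
[PSO] allowed = {<0 0> <0 1> <0 2> <1 0> <1 1> <1 2> <2 0> <2 1> <2 2>}
target <0 1> ∈ {SC,TSO,PSO}

SC:yes TSO:yes PSO:yes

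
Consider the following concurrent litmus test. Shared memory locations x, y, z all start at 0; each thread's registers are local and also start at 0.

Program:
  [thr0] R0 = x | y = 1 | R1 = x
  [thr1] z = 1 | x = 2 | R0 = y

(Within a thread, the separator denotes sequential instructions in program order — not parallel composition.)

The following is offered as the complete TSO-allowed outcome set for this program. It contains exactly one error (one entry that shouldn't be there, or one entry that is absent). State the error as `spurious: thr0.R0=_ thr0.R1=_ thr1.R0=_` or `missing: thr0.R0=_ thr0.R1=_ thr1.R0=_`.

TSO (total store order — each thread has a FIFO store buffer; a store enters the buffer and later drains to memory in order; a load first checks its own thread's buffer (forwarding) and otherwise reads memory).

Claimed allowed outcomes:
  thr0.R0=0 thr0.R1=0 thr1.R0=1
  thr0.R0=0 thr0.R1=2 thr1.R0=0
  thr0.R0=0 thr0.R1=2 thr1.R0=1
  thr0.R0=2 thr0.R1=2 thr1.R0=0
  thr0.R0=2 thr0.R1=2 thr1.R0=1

outcome vector order: (thr0.R0,thr0.R1,thr1.R0)
TSO (6): 000, 001, 020, 021, 220, 221
TSO∖claimed = {000}

missing: thr0.R0=0 thr0.R1=0 thr1.R0=0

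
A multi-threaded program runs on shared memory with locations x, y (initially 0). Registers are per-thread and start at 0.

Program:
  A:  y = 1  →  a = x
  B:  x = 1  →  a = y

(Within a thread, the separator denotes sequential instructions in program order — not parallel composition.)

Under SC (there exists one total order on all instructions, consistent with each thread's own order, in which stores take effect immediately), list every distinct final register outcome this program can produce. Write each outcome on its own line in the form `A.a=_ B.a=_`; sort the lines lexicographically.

A.a=0 B.a=1
A.a=1 B.a=0
A.a=1 B.a=1

outcome vector order: (A.a,B.a)
|SC outcomes| = 3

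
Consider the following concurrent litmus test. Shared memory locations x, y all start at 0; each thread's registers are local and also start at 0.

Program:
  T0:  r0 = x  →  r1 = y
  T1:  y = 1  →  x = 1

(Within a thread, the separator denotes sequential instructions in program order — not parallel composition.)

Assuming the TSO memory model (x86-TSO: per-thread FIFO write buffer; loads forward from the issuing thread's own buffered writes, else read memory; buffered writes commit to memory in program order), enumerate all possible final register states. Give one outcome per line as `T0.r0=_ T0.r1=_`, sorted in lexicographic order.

T0.r0=0 T0.r1=0
T0.r0=0 T0.r1=1
T0.r0=1 T0.r1=1

outcome vector order: (T0.r0,T0.r1)
|TSO outcomes| = 3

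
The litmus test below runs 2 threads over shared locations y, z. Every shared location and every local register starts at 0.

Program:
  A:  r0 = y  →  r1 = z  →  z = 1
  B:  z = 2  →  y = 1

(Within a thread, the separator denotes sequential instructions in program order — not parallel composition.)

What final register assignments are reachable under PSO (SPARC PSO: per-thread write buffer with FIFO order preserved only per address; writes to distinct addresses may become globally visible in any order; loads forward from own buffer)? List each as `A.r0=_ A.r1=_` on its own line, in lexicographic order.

outcome vector order: (A.r0,A.r1)
|PSO outcomes| = 4

A.r0=0 A.r1=0
A.r0=0 A.r1=2
A.r0=1 A.r1=0
A.r0=1 A.r1=2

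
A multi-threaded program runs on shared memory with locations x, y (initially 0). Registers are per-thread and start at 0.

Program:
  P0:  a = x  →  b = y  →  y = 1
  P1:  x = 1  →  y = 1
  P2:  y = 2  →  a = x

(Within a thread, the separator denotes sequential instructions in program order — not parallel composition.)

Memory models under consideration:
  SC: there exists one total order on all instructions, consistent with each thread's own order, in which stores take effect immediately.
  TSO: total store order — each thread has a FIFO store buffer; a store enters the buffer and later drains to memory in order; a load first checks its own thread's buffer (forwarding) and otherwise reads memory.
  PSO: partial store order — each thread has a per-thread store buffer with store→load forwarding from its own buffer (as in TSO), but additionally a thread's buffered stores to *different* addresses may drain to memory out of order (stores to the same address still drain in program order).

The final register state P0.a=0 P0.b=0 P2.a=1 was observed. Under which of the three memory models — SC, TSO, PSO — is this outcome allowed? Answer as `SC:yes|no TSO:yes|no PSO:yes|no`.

SC:yes TSO:yes PSO:yes

outcome vector order: (P0.a,P0.b,P2.a)
SC (11): <0 0 0> <0 0 1> <0 1 0> <0 1 1> <0 2 0> <0 2 1> <1 0 1> <1 1 0> <1 1 1> <1 2 0> <1 2 1>
TSO (12): <0 0 0> <0 0 1> <0 1 0> <0 1 1> <0 2 0> <0 2 1> <1 0 0> <1 0 1> <1 1 0> <1 1 1> <1 2 0> <1 2 1>
PSO (12): <0 0 0> <0 0 1> <0 1 0> <0 1 1> <0 2 0> <0 2 1> <1 0 0> <1 0 1> <1 1 0> <1 1 1> <1 2 0> <1 2 1>
target <0 0 1> ∈ {SC,TSO,PSO}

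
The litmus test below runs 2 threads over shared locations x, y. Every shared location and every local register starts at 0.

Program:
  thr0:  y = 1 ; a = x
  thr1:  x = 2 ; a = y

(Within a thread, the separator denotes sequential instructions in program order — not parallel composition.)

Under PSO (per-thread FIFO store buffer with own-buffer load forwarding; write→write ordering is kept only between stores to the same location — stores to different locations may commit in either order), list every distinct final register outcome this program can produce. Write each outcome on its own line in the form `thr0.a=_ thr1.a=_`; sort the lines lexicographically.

outcome vector order: (thr0.a,thr1.a)
|PSO outcomes| = 4

thr0.a=0 thr1.a=0
thr0.a=0 thr1.a=1
thr0.a=2 thr1.a=0
thr0.a=2 thr1.a=1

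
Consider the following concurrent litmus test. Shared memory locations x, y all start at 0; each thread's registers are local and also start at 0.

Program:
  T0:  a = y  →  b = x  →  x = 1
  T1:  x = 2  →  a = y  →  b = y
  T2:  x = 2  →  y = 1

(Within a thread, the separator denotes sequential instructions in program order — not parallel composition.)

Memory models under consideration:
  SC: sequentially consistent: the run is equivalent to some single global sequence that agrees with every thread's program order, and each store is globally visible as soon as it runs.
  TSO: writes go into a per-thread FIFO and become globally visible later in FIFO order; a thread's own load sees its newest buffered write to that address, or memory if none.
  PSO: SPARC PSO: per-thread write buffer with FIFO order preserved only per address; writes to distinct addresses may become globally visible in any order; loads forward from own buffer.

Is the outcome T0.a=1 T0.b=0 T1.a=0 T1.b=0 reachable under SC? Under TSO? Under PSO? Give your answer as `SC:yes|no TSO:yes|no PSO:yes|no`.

outcome vector order: (T0.a,T0.b,T1.a,T1.b)
[SC] allowed = {0000 0001 0011 0200 0201 0211 1200 1201 1211}
[TSO] allowed = {0000 0001 0011 0200 0201 0211 1200 1201 1211}
[PSO] allowed = {0000 0001 0011 0200 0201 0211 1000 1001 1011 1200 1201 1211}
target 1000 ∈ {PSO}

SC:no TSO:no PSO:yes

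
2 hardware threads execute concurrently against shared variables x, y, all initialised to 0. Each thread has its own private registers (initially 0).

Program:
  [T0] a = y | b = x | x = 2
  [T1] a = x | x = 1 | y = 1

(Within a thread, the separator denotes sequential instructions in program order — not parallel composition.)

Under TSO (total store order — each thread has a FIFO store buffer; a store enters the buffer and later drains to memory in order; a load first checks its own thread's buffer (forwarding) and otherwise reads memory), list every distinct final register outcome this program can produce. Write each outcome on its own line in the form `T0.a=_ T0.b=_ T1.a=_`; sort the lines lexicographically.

outcome vector order: (T0.a,T0.b,T1.a)
|TSO outcomes| = 4

T0.a=0 T0.b=0 T1.a=0
T0.a=0 T0.b=0 T1.a=2
T0.a=0 T0.b=1 T1.a=0
T0.a=1 T0.b=1 T1.a=0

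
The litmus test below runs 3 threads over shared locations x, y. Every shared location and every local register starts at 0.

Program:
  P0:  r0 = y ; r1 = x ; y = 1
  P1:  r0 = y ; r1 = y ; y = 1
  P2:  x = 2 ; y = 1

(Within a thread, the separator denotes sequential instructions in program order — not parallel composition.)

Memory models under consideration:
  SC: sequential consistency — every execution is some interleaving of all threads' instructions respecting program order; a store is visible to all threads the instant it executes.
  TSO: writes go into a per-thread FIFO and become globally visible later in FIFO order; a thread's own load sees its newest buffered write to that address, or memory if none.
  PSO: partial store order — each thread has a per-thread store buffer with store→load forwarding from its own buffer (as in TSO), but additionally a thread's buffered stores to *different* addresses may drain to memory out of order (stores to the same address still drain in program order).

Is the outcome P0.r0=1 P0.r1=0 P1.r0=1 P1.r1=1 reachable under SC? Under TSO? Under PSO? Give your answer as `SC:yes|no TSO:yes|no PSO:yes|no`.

outcome vector order: (P0.r0,P0.r1,P1.r0,P1.r1)
SC (10): 0000, 0001, 0011, 0200, 0201, 0211, 1000, 1200, 1201, 1211
TSO (10): 0000, 0001, 0011, 0200, 0201, 0211, 1000, 1200, 1201, 1211
PSO (12): 0000, 0001, 0011, 0200, 0201, 0211, 1000, 1001, 1011, 1200, 1201, 1211
target 1011 ∈ {PSO}

SC:no TSO:no PSO:yes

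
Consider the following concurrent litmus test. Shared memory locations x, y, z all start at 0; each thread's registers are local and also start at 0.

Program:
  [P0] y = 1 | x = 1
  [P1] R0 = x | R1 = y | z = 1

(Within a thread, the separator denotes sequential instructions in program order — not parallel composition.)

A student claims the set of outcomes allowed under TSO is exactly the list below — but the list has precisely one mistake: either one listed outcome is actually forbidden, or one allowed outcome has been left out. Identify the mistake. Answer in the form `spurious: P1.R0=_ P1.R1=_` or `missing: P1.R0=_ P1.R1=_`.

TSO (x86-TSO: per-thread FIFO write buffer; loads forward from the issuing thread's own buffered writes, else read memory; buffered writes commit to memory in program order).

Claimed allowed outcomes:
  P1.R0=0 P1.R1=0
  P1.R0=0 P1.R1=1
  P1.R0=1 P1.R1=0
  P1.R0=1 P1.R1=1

spurious: P1.R0=1 P1.R1=0

outcome vector order: (P1.R0,P1.R1)
TSO (3): 00; 01; 11
claimed∖TSO = {10}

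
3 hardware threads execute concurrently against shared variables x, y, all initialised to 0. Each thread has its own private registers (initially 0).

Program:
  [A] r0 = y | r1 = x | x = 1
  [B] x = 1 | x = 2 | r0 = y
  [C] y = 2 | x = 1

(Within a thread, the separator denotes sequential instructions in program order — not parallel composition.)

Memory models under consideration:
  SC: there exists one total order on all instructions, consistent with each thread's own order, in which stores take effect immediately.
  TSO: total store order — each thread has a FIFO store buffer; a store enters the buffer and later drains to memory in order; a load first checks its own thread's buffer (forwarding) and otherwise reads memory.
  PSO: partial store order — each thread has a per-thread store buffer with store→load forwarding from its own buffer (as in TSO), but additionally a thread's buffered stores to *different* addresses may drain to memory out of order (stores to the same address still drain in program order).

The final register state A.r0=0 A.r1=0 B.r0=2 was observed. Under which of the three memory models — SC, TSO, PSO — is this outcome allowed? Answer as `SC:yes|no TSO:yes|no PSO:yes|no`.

SC:yes TSO:yes PSO:yes

outcome vector order: (A.r0,A.r1,B.r0)
[SC] allowed = {0/0/0, 0/0/2, 0/1/0, 0/1/2, 0/2/0, 0/2/2, 2/0/2, 2/1/0, 2/1/2, 2/2/0, 2/2/2}
[TSO] allowed = {0/0/0, 0/0/2, 0/1/0, 0/1/2, 0/2/0, 0/2/2, 2/0/0, 2/0/2, 2/1/0, 2/1/2, 2/2/0, 2/2/2}
[PSO] allowed = {0/0/0, 0/0/2, 0/1/0, 0/1/2, 0/2/0, 0/2/2, 2/0/0, 2/0/2, 2/1/0, 2/1/2, 2/2/0, 2/2/2}
target 0/0/2 ∈ {SC,TSO,PSO}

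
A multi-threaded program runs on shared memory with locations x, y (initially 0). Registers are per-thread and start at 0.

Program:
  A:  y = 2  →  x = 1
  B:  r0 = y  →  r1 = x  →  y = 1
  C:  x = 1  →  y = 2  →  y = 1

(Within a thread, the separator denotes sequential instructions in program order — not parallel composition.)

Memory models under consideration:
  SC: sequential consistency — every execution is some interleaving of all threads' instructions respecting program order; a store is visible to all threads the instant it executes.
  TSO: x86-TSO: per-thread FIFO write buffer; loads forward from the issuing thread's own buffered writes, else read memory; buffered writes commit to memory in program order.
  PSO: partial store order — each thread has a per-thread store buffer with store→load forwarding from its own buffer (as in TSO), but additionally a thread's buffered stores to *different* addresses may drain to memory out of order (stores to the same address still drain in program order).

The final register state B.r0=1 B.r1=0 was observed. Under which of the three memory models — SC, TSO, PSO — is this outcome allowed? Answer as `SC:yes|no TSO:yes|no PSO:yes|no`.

SC:no TSO:no PSO:yes

outcome vector order: (B.r0,B.r1)
SC (5): (0,0), (0,1), (1,1), (2,0), (2,1)
TSO (5): (0,0), (0,1), (1,1), (2,0), (2,1)
PSO (6): (0,0), (0,1), (1,0), (1,1), (2,0), (2,1)
target (1,0) ∈ {PSO}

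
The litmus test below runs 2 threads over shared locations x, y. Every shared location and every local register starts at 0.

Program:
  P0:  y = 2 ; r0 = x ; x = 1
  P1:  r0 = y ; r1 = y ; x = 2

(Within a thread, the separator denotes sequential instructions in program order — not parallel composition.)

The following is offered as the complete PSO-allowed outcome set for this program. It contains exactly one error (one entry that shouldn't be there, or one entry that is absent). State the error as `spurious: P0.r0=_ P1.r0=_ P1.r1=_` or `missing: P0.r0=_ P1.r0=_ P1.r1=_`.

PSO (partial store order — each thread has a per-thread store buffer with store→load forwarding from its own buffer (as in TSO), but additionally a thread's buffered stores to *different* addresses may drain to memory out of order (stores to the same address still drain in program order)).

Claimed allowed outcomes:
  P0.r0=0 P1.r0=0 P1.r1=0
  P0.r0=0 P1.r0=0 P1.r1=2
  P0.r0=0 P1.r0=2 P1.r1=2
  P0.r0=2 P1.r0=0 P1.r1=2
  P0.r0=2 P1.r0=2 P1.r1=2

missing: P0.r0=2 P1.r0=0 P1.r1=0

outcome vector order: (P0.r0,P1.r0,P1.r1)
PSO (6): <0 0 0> <0 0 2> <0 2 2> <2 0 0> <2 0 2> <2 2 2>
PSO∖claimed = {<2 0 0>}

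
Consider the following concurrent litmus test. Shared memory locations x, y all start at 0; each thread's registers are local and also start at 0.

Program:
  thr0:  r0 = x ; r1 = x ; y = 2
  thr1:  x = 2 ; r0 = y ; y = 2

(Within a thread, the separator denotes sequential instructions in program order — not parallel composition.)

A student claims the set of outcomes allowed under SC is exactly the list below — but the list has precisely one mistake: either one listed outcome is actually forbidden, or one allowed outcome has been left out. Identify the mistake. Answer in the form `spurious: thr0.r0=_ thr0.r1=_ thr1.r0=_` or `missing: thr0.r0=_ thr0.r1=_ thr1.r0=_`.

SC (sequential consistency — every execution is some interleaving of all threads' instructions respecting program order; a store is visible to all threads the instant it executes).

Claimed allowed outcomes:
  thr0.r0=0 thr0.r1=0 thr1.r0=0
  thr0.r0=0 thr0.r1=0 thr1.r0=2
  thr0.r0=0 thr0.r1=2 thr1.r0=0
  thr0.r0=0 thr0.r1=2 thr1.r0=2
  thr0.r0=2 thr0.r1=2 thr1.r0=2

missing: thr0.r0=2 thr0.r1=2 thr1.r0=0

outcome vector order: (thr0.r0,thr0.r1,thr1.r0)
[SC] allowed = {000 002 020 022 220 222}
SC∖claimed = {220}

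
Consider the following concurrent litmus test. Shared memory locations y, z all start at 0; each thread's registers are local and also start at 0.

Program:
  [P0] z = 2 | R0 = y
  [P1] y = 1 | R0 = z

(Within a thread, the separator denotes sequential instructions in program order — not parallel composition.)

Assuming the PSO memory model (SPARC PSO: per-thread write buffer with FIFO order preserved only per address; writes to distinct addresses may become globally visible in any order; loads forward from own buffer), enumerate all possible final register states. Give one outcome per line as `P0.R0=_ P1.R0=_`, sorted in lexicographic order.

P0.R0=0 P1.R0=0
P0.R0=0 P1.R0=2
P0.R0=1 P1.R0=0
P0.R0=1 P1.R0=2

outcome vector order: (P0.R0,P1.R0)
|PSO outcomes| = 4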